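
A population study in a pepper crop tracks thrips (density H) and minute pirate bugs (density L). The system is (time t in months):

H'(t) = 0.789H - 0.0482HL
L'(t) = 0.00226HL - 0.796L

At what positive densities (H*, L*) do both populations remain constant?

Set dL/dt = 0 with L > 0: 0.00226H - 0.796 = 0, so H* = 0.796/0.00226 = 352.
Set dH/dt = 0 with H > 0: 0.789 - 0.0482L = 0, so L* = 0.789/0.0482 = 16.4.

H* ≈ 352, L* ≈ 16.4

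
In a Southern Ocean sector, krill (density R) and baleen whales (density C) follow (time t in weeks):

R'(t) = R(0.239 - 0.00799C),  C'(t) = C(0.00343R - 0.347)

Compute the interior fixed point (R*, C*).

Set dC/dt = 0 with C > 0: 0.00343R - 0.347 = 0, so R* = 0.347/0.00343 = 101.
Set dR/dt = 0 with R > 0: 0.239 - 0.00799C = 0, so C* = 0.239/0.00799 = 29.9.

R* ≈ 101, C* ≈ 29.9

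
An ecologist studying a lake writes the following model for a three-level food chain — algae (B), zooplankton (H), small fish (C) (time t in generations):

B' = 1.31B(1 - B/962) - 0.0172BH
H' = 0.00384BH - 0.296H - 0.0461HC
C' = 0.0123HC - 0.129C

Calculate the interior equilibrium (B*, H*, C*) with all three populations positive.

B* ≈ 830, H* ≈ 10.5, C* ≈ 62.7

From dC/dt = 0: 0.0123H* = 0.129, so H* = 10.5.
From dB/dt = 0: 1.31(1 - B*/962) = 0.0172·10.5, giving B* = 962·(1 - 0.138) = 830.
From dH/dt = 0: 0.00384·830 - 0.296 = 0.0461C*, so C* = 2.89/0.0461 = 62.7.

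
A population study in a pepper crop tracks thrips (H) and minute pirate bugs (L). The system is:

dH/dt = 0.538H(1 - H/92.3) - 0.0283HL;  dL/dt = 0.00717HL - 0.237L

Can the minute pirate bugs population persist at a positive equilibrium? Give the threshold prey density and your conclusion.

Threshold H = 33.1; K > 33.1, so yes, the predator persists.

The predator equation gives dL/dt > 0 only when H > 0.237/0.00717 = 33.1.
Without the predator, H → K = 92.3. Since 92.3 > 33.1, the predator can invade and persist.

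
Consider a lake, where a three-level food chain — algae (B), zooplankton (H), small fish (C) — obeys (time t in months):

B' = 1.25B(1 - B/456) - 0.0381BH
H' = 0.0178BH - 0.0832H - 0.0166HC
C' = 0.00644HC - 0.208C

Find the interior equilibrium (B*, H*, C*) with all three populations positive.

B* ≈ 7.09, H* ≈ 32.3, C* ≈ 2.59

From dC/dt = 0: 0.00644H* = 0.208, so H* = 32.3.
From dB/dt = 0: 1.25(1 - B*/456) = 0.0381·32.3, giving B* = 456·(1 - 0.984) = 7.09.
From dH/dt = 0: 0.0178·7.09 - 0.0832 = 0.0166C*, so C* = 0.043/0.0166 = 2.59.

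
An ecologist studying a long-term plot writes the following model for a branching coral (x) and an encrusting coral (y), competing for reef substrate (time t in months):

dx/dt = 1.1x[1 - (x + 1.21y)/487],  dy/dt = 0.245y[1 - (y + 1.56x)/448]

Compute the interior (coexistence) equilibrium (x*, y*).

x* ≈ 62.1, y* ≈ 351

Setting both brackets to zero gives the nullclines x + 1.21y = 487 and 1.56x + y = 448.
Substituting y = 448 - 1.56x into the first: x(1 - 1.21·1.56) = 487 - 1.21·448.
So x* = -55.1/-0.888 = 62.1, and then y* = 448 - 1.56·62.1 = 351.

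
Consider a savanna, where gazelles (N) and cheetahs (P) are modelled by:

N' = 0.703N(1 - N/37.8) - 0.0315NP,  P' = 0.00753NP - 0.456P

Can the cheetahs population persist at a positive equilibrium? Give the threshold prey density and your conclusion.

Threshold N = 60.6; K < 60.6, so no, the predator goes extinct.

The predator equation gives dP/dt > 0 only when N > 0.456/0.00753 = 60.6.
Without the predator, N → K = 37.8. Since 37.8 < 60.6, the predator cannot invade.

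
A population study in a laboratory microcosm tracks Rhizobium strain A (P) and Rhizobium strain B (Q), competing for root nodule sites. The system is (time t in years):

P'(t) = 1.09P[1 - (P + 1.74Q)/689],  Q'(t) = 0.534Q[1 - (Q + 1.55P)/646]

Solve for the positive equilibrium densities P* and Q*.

P* ≈ 256, Q* ≈ 249

Setting both brackets to zero gives the nullclines P + 1.74Q = 689 and 1.55P + Q = 646.
Substituting Q = 646 - 1.55P into the first: P(1 - 1.74·1.55) = 689 - 1.74·646.
So P* = -435/-1.7 = 256, and then Q* = 646 - 1.55·256 = 249.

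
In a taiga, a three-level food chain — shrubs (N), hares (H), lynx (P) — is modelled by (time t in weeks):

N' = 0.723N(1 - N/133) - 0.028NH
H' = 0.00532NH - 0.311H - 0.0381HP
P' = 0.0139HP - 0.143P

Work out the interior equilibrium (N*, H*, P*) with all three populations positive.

N* ≈ 80, H* ≈ 10.3, P* ≈ 3.01

From dP/dt = 0: 0.0139H* = 0.143, so H* = 10.3.
From dN/dt = 0: 0.723(1 - N*/133) = 0.028·10.3, giving N* = 133·(1 - 0.398) = 80.
From dH/dt = 0: 0.00532·80 - 0.311 = 0.0381P*, so P* = 0.115/0.0381 = 3.01.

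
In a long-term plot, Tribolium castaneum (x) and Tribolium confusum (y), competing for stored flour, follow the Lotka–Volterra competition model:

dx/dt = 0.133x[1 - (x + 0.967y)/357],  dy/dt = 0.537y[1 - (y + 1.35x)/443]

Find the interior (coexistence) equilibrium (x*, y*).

x* ≈ 234, y* ≈ 128

Setting both brackets to zero gives the nullclines x + 0.967y = 357 and 1.35x + y = 443.
Substituting y = 443 - 1.35x into the first: x(1 - 0.967·1.35) = 357 - 0.967·443.
So x* = -71.4/-0.305 = 234, and then y* = 443 - 1.35·234 = 128.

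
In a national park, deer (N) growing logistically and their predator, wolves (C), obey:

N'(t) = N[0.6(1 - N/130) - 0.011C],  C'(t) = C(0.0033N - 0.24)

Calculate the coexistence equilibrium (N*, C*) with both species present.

N* ≈ 72.7, C* ≈ 24

From dC/dt = 0 with C > 0: 0.0033N* = 0.24, so N* = 72.7.
Substitute into dN/dt = 0: 0.6(1 - 72.7/130) = 0.011C*.
The bracket is 0.441, giving C* = 0.264/0.011 = 24.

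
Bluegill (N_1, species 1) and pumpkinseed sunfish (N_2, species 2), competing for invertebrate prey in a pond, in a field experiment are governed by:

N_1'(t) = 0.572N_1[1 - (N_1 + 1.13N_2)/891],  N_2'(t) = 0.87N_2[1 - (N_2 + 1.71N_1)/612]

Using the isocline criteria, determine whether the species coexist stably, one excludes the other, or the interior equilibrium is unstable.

species 1 excludes species 2

Compare the nullcline intercepts: K1/α12 = 891/1.13 = 788 > K2 = 612; K2/α21 = 612/1.71 = 358 < K1 = 891.
Since the inequalities point opposite ways, species 1 can invade but species 2 cannot.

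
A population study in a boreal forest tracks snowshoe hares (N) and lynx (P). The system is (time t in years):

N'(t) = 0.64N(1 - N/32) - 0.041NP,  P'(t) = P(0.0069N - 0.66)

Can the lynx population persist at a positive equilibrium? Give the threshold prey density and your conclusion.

Threshold N = 95.7; K < 95.7, so no, the predator goes extinct.

The predator equation gives dP/dt > 0 only when N > 0.66/0.0069 = 95.7.
Without the predator, N → K = 32. Since 32 < 95.7, the predator cannot invade.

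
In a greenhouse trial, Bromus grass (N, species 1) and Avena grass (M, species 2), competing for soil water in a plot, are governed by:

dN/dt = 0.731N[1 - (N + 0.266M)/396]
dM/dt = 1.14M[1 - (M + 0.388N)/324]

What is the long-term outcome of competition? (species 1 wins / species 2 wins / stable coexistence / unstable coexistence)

stable coexistence

Compare the nullcline intercepts: K1/α12 = 396/0.266 = 1490 > K2 = 324; K2/α21 = 324/0.388 = 835 > K1 = 396.
Since both inequalities hold, each species can invade when rare, so the interior equilibrium is stable.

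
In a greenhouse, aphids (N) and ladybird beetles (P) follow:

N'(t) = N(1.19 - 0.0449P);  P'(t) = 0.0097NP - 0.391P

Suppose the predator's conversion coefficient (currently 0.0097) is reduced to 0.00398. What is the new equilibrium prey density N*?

N* ≈ 98.2

At the interior fixed point, setting dP/dt = 0 with P > 0 fixes N* = (predator death rate)/(NP coefficient) — independent of the other coefficients.
With the change, N* = 0.391/0.00398 = 98.2; it rises from 40.3.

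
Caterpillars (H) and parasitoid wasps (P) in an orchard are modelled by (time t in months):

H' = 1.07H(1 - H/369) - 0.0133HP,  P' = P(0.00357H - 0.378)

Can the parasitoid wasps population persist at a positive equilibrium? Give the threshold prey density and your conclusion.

The predator equation gives dP/dt > 0 only when H > 0.378/0.00357 = 106.
Without the predator, H → K = 369. Since 369 > 106, the predator can invade and persist.

Threshold H = 106; K > 106, so yes, the predator persists.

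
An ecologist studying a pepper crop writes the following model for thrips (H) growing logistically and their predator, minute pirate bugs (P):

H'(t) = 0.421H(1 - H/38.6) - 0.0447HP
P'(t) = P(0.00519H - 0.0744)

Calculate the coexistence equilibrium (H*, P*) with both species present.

From dP/dt = 0 with P > 0: 0.00519H* = 0.0744, so H* = 14.3.
Substitute into dH/dt = 0: 0.421(1 - 14.3/38.6) = 0.0447P*.
The bracket is 0.629, giving P* = 0.265/0.0447 = 5.92.

H* ≈ 14.3, P* ≈ 5.92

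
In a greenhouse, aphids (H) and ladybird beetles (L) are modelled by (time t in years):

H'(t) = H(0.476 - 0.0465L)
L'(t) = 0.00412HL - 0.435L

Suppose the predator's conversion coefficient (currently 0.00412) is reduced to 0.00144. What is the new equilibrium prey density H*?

At the interior fixed point, setting dL/dt = 0 with L > 0 fixes H* = (predator death rate)/(HL coefficient) — independent of the other coefficients.
With the change, H* = 0.435/0.00144 = 302; it rises from 106.

H* ≈ 302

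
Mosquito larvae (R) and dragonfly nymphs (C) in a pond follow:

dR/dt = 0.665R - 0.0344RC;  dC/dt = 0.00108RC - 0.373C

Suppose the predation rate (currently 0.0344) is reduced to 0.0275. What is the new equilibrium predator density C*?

C* ≈ 24.2

At the interior fixed point, setting dR/dt = 0 with R > 0 fixes C* = (prey growth rate)/(RC coefficient) — independent of the other coefficients.
With the change, C* = 0.665/0.0275 = 24.2; it rises from 19.3.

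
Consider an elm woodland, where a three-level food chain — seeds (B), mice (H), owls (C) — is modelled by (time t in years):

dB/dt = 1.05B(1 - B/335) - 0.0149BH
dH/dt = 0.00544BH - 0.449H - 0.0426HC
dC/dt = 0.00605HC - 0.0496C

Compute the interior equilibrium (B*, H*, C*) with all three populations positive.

B* ≈ 296, H* ≈ 8.2, C* ≈ 27.3

From dC/dt = 0: 0.00605H* = 0.0496, so H* = 8.2.
From dB/dt = 0: 1.05(1 - B*/335) = 0.0149·8.2, giving B* = 335·(1 - 0.116) = 296.
From dH/dt = 0: 0.00544·296 - 0.449 = 0.0426C*, so C* = 1.16/0.0426 = 27.3.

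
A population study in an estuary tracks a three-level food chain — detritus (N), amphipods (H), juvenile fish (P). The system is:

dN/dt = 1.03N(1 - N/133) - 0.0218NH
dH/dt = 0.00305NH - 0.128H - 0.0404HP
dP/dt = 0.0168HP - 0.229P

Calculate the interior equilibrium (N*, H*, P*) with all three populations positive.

N* ≈ 94.6, H* ≈ 13.6, P* ≈ 3.98

From dP/dt = 0: 0.0168H* = 0.229, so H* = 13.6.
From dN/dt = 0: 1.03(1 - N*/133) = 0.0218·13.6, giving N* = 133·(1 - 0.288) = 94.6.
From dH/dt = 0: 0.00305·94.6 - 0.128 = 0.0404P*, so P* = 0.161/0.0404 = 3.98.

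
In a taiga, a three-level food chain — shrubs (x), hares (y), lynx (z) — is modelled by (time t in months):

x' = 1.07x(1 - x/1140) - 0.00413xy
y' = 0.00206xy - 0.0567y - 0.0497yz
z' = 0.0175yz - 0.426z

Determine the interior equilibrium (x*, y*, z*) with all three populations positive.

x* ≈ 1030, y* ≈ 24.3, z* ≈ 41.7

From dz/dt = 0: 0.0175y* = 0.426, so y* = 24.3.
From dx/dt = 0: 1.07(1 - x*/1140) = 0.00413·24.3, giving x* = 1140·(1 - 0.094) = 1030.
From dy/dt = 0: 0.00206·1030 - 0.0567 = 0.0497z*, so z* = 2.07/0.0497 = 41.7.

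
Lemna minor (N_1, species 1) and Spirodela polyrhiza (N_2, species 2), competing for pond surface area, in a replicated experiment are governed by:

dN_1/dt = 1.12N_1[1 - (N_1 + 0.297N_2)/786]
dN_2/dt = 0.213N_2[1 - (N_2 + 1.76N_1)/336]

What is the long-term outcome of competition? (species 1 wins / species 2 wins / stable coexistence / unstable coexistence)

species 1 excludes species 2

Compare the nullcline intercepts: K1/α12 = 786/0.297 = 2650 > K2 = 336; K2/α21 = 336/1.76 = 191 < K1 = 786.
Since the inequalities point opposite ways, species 1 can invade but species 2 cannot.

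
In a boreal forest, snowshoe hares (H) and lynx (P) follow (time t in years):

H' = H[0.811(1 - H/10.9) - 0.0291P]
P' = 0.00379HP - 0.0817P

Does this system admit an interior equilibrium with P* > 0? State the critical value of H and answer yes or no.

Threshold H = 21.6; K < 21.6, so no, the predator goes extinct.

The predator equation gives dP/dt > 0 only when H > 0.0817/0.00379 = 21.6.
Without the predator, H → K = 10.9. Since 10.9 < 21.6, the predator cannot invade.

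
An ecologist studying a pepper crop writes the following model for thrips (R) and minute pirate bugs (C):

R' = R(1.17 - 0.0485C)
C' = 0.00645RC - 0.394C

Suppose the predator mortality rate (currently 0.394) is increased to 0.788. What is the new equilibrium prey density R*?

R* ≈ 122

At the interior fixed point, setting dC/dt = 0 with C > 0 fixes R* = (predator death rate)/(RC coefficient) — independent of the other coefficients.
With the change, R* = 0.788/0.00645 = 122; it rises from 61.1.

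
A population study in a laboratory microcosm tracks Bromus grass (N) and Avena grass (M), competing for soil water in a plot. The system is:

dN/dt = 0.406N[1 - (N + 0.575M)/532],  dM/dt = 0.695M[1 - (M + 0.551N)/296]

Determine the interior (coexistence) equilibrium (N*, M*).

Setting both brackets to zero gives the nullclines N + 0.575M = 532 and 0.551N + M = 296.
Substituting M = 296 - 0.551N into the first: N(1 - 0.575·0.551) = 532 - 0.575·296.
So N* = 362/0.683 = 530, and then M* = 296 - 0.551·530 = 4.2.

N* ≈ 530, M* ≈ 4.2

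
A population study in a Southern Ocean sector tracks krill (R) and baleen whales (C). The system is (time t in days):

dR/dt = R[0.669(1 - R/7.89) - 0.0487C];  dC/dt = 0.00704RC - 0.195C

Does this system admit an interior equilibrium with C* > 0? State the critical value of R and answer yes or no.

Threshold R = 27.7; K < 27.7, so no, the predator goes extinct.

The predator equation gives dC/dt > 0 only when R > 0.195/0.00704 = 27.7.
Without the predator, R → K = 7.89. Since 7.89 < 27.7, the predator cannot invade.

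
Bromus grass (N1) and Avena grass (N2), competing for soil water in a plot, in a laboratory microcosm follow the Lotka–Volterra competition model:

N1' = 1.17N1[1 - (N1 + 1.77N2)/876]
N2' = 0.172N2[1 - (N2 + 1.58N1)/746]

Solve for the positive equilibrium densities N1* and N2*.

N1* ≈ 247, N2* ≈ 355

Setting both brackets to zero gives the nullclines N1 + 1.77N2 = 876 and 1.58N1 + N2 = 746.
Substituting N2 = 746 - 1.58N1 into the first: N1(1 - 1.77·1.58) = 876 - 1.77·746.
So N1* = -444/-1.8 = 247, and then N2* = 746 - 1.58·247 = 355.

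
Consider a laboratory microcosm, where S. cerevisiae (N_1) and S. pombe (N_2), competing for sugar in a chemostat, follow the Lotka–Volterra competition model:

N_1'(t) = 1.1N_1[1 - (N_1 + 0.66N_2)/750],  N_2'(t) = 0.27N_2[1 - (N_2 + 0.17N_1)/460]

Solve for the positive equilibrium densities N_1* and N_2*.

N_1* ≈ 503, N_2* ≈ 375

Setting both brackets to zero gives the nullclines N_1 + 0.66N_2 = 750 and 0.17N_1 + N_2 = 460.
Substituting N_2 = 460 - 0.17N_1 into the first: N_1(1 - 0.66·0.17) = 750 - 0.66·460.
So N_1* = 446/0.888 = 503, and then N_2* = 460 - 0.17·503 = 375.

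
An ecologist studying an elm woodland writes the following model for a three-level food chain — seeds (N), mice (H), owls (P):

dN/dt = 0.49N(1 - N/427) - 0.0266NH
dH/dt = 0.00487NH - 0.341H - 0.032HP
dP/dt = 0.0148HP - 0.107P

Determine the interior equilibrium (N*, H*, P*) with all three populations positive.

From dP/dt = 0: 0.0148H* = 0.107, so H* = 7.23.
From dN/dt = 0: 0.49(1 - N*/427) = 0.0266·7.23, giving N* = 427·(1 - 0.392) = 259.
From dH/dt = 0: 0.00487·259 - 0.341 = 0.032P*, so P* = 0.922/0.032 = 28.8.

N* ≈ 259, H* ≈ 7.23, P* ≈ 28.8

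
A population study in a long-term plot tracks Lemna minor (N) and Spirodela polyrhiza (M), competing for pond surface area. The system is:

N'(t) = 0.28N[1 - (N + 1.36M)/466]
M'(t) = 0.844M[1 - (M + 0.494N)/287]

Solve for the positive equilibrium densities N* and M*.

N* ≈ 231, M* ≈ 173

Setting both brackets to zero gives the nullclines N + 1.36M = 466 and 0.494N + M = 287.
Substituting M = 287 - 0.494N into the first: N(1 - 1.36·0.494) = 466 - 1.36·287.
So N* = 75.7/0.328 = 231, and then M* = 287 - 0.494·231 = 173.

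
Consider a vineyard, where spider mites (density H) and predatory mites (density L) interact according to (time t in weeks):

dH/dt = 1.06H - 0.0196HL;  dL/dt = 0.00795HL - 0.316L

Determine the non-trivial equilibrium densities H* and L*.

Set dL/dt = 0 with L > 0: 0.00795H - 0.316 = 0, so H* = 0.316/0.00795 = 39.7.
Set dH/dt = 0 with H > 0: 1.06 - 0.0196L = 0, so L* = 1.06/0.0196 = 54.1.

H* ≈ 39.7, L* ≈ 54.1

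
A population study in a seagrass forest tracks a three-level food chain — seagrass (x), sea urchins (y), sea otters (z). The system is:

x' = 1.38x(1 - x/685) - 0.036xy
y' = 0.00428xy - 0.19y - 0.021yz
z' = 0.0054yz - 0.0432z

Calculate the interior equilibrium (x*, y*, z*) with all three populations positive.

x* ≈ 542, y* ≈ 8, z* ≈ 101

From dz/dt = 0: 0.0054y* = 0.0432, so y* = 8.
From dx/dt = 0: 1.38(1 - x*/685) = 0.036·8, giving x* = 685·(1 - 0.209) = 542.
From dy/dt = 0: 0.00428·542 - 0.19 = 0.021z*, so z* = 2.13/0.021 = 101.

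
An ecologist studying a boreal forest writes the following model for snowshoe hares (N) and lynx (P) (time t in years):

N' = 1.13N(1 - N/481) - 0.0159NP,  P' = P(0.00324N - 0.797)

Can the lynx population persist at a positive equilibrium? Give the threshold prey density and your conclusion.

The predator equation gives dP/dt > 0 only when N > 0.797/0.00324 = 246.
Without the predator, N → K = 481. Since 481 > 246, the predator can invade and persist.

Threshold N = 246; K > 246, so yes, the predator persists.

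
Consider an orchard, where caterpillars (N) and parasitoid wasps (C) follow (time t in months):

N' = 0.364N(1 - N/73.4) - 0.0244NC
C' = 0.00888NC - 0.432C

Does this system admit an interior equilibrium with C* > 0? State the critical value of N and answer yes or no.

The predator equation gives dC/dt > 0 only when N > 0.432/0.00888 = 48.6.
Without the predator, N → K = 73.4. Since 73.4 > 48.6, the predator can invade and persist.

Threshold N = 48.6; K > 48.6, so yes, the predator persists.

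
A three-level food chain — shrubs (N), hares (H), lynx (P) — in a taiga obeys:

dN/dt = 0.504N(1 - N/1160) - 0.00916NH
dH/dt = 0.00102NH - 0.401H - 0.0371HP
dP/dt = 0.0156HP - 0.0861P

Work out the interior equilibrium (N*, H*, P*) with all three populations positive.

From dP/dt = 0: 0.0156H* = 0.0861, so H* = 5.52.
From dN/dt = 0: 0.504(1 - N*/1160) = 0.00916·5.52, giving N* = 1160·(1 - 0.1) = 1040.
From dH/dt = 0: 0.00102·1040 - 0.401 = 0.0371P*, so P* = 0.664/0.0371 = 17.9.

N* ≈ 1040, H* ≈ 5.52, P* ≈ 17.9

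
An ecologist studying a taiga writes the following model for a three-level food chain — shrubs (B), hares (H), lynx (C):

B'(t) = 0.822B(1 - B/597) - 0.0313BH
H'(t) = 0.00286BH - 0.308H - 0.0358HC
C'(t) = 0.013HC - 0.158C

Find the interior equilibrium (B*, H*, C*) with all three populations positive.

From dC/dt = 0: 0.013H* = 0.158, so H* = 12.2.
From dB/dt = 0: 0.822(1 - B*/597) = 0.0313·12.2, giving B* = 597·(1 - 0.463) = 321.
From dH/dt = 0: 0.00286·321 - 0.308 = 0.0358C*, so C* = 0.609/0.0358 = 17.

B* ≈ 321, H* ≈ 12.2, C* ≈ 17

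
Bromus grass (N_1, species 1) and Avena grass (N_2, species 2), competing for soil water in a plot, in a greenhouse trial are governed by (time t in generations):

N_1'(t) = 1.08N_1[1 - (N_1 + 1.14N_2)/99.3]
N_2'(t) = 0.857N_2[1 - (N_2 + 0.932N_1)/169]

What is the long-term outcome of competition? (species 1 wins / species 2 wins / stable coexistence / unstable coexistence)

species 2 excludes species 1

Compare the nullcline intercepts: K1/α12 = 99.3/1.14 = 87.1 < K2 = 169; K2/α21 = 169/0.932 = 181 > K1 = 99.3.
Since the inequalities point opposite ways, species 2 can invade but species 1 cannot.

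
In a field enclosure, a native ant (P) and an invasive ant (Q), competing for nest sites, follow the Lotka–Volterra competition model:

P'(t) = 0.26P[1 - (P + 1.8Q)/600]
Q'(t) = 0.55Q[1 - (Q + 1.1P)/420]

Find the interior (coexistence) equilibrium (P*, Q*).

P* ≈ 159, Q* ≈ 245

Setting both brackets to zero gives the nullclines P + 1.8Q = 600 and 1.1P + Q = 420.
Substituting Q = 420 - 1.1P into the first: P(1 - 1.8·1.1) = 600 - 1.8·420.
So P* = -156/-0.98 = 159, and then Q* = 420 - 1.1·159 = 245.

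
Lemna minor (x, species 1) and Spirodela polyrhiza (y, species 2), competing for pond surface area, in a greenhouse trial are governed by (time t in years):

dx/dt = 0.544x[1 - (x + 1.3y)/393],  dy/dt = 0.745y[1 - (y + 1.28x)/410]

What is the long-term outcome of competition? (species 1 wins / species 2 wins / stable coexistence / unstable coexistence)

Compare the nullcline intercepts: K1/α12 = 393/1.3 = 302 < K2 = 410; K2/α21 = 410/1.28 = 320 < K1 = 393.
Since both are reversed, neither can invade when rare; the interior point is a saddle.

unstable coexistence (outcome depends on initial conditions)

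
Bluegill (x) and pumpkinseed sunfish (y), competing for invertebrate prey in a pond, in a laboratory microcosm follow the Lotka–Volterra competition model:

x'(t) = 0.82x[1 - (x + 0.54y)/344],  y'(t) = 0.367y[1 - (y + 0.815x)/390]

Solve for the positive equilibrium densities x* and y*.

x* ≈ 238, y* ≈ 196

Setting both brackets to zero gives the nullclines x + 0.54y = 344 and 0.815x + y = 390.
Substituting y = 390 - 0.815x into the first: x(1 - 0.54·0.815) = 344 - 0.54·390.
So x* = 133/0.56 = 238, and then y* = 390 - 0.815·238 = 196.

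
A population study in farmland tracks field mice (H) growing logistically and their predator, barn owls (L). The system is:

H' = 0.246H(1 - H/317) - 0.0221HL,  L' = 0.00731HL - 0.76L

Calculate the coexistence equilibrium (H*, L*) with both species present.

From dL/dt = 0 with L > 0: 0.00731H* = 0.76, so H* = 104.
Substitute into dH/dt = 0: 0.246(1 - 104/317) = 0.0221L*.
The bracket is 0.672, giving L* = 0.165/0.0221 = 7.48.

H* ≈ 104, L* ≈ 7.48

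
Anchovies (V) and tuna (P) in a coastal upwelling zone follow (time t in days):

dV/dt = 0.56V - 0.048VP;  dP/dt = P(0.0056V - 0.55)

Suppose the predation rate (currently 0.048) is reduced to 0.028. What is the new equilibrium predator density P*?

P* ≈ 20

At the interior fixed point, setting dV/dt = 0 with V > 0 fixes P* = (prey growth rate)/(VP coefficient) — independent of the other coefficients.
With the change, P* = 0.56/0.028 = 20; it rises from 11.7.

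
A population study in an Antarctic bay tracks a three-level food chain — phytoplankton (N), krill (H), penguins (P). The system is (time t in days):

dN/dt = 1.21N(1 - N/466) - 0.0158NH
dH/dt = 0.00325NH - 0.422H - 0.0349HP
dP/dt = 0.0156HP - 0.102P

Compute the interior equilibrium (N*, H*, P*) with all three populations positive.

From dP/dt = 0: 0.0156H* = 0.102, so H* = 6.54.
From dN/dt = 0: 1.21(1 - N*/466) = 0.0158·6.54, giving N* = 466·(1 - 0.0854) = 426.
From dH/dt = 0: 0.00325·426 - 0.422 = 0.0349P*, so P* = 0.963/0.0349 = 27.6.

N* ≈ 426, H* ≈ 6.54, P* ≈ 27.6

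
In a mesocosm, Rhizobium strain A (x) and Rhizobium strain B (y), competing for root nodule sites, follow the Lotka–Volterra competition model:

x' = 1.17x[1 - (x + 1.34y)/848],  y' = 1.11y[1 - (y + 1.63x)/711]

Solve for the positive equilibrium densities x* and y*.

x* ≈ 88.4, y* ≈ 567

Setting both brackets to zero gives the nullclines x + 1.34y = 848 and 1.63x + y = 711.
Substituting y = 711 - 1.63x into the first: x(1 - 1.34·1.63) = 848 - 1.34·711.
So x* = -105/-1.18 = 88.4, and then y* = 711 - 1.63·88.4 = 567.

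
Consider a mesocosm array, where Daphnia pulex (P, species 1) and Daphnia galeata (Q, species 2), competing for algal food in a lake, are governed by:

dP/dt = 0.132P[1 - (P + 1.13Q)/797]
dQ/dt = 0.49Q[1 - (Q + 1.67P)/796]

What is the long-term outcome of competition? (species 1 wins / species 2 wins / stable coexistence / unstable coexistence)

unstable coexistence (outcome depends on initial conditions)

Compare the nullcline intercepts: K1/α12 = 797/1.13 = 705 < K2 = 796; K2/α21 = 796/1.67 = 477 < K1 = 797.
Since both are reversed, neither can invade when rare; the interior point is a saddle.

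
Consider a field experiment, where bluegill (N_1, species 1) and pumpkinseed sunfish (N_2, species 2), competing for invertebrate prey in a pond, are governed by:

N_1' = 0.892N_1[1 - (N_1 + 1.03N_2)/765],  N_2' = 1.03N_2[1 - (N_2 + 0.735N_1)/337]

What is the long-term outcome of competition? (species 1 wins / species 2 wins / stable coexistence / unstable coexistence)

Compare the nullcline intercepts: K1/α12 = 765/1.03 = 743 > K2 = 337; K2/α21 = 337/0.735 = 459 < K1 = 765.
Since the inequalities point opposite ways, species 1 can invade but species 2 cannot.

species 1 excludes species 2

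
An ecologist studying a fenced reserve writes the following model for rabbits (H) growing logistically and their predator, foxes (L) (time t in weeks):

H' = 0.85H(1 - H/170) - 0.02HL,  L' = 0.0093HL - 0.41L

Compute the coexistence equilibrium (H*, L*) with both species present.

From dL/dt = 0 with L > 0: 0.0093H* = 0.41, so H* = 44.1.
Substitute into dH/dt = 0: 0.85(1 - 44.1/170) = 0.02L*.
The bracket is 0.741, giving L* = 0.63/0.02 = 31.5.

H* ≈ 44.1, L* ≈ 31.5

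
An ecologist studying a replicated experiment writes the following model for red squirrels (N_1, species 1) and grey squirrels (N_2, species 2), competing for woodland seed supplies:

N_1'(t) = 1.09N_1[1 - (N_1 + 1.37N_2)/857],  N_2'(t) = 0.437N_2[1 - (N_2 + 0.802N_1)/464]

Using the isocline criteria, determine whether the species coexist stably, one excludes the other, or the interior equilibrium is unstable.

species 1 excludes species 2

Compare the nullcline intercepts: K1/α12 = 857/1.37 = 626 > K2 = 464; K2/α21 = 464/0.802 = 579 < K1 = 857.
Since the inequalities point opposite ways, species 1 can invade but species 2 cannot.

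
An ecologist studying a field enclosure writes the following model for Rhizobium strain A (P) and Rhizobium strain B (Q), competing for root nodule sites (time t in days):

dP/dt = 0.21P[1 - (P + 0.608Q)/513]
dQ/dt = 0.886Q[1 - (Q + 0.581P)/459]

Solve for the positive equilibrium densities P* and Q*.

P* ≈ 362, Q* ≈ 249

Setting both brackets to zero gives the nullclines P + 0.608Q = 513 and 0.581P + Q = 459.
Substituting Q = 459 - 0.581P into the first: P(1 - 0.608·0.581) = 513 - 0.608·459.
So P* = 234/0.647 = 362, and then Q* = 459 - 0.581·362 = 249.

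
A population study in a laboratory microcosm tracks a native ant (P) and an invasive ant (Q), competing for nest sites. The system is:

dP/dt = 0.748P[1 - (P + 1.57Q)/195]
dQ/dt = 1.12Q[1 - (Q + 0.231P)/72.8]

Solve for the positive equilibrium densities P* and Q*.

P* ≈ 127, Q* ≈ 43.5

Setting both brackets to zero gives the nullclines P + 1.57Q = 195 and 0.231P + Q = 72.8.
Substituting Q = 72.8 - 0.231P into the first: P(1 - 1.57·0.231) = 195 - 1.57·72.8.
So P* = 80.7/0.637 = 127, and then Q* = 72.8 - 0.231·127 = 43.5.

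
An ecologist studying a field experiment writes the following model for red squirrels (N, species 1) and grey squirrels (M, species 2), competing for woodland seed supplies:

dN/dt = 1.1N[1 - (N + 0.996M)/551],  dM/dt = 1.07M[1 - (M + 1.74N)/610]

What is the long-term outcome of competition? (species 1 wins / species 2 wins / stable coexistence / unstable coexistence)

Compare the nullcline intercepts: K1/α12 = 551/0.996 = 553 < K2 = 610; K2/α21 = 610/1.74 = 351 < K1 = 551.
Since both are reversed, neither can invade when rare; the interior point is a saddle.

unstable coexistence (outcome depends on initial conditions)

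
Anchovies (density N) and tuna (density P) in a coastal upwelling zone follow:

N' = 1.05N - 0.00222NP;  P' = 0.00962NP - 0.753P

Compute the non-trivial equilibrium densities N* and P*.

N* ≈ 78.3, P* ≈ 473

Set dP/dt = 0 with P > 0: 0.00962N - 0.753 = 0, so N* = 0.753/0.00962 = 78.3.
Set dN/dt = 0 with N > 0: 1.05 - 0.00222P = 0, so P* = 1.05/0.00222 = 473.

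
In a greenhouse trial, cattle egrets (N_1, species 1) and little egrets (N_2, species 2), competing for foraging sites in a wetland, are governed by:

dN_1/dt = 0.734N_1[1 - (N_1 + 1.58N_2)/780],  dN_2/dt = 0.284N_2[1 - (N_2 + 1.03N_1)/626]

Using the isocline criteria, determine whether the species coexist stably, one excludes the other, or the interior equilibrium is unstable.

Compare the nullcline intercepts: K1/α12 = 780/1.58 = 494 < K2 = 626; K2/α21 = 626/1.03 = 608 < K1 = 780.
Since both are reversed, neither can invade when rare; the interior point is a saddle.

unstable coexistence (outcome depends on initial conditions)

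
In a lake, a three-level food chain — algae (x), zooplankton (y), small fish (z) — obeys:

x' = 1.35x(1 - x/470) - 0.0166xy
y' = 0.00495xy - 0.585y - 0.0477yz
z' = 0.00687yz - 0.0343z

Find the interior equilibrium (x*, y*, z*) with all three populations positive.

From dz/dt = 0: 0.00687y* = 0.0343, so y* = 4.99.
From dx/dt = 0: 1.35(1 - x*/470) = 0.0166·4.99, giving x* = 470·(1 - 0.0614) = 441.
From dy/dt = 0: 0.00495·441 - 0.585 = 0.0477z*, so z* = 1.6/0.0477 = 33.5.

x* ≈ 441, y* ≈ 4.99, z* ≈ 33.5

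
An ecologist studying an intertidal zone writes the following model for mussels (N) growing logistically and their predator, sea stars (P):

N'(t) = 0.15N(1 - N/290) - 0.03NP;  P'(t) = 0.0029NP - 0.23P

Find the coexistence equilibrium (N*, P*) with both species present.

From dP/dt = 0 with P > 0: 0.0029N* = 0.23, so N* = 79.3.
Substitute into dN/dt = 0: 0.15(1 - 79.3/290) = 0.03P*.
The bracket is 0.727, giving P* = 0.109/0.03 = 3.63.

N* ≈ 79.3, P* ≈ 3.63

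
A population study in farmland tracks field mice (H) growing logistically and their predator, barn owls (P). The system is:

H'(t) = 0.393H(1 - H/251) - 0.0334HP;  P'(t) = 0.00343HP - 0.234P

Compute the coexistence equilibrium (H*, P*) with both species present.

H* ≈ 68.2, P* ≈ 8.57

From dP/dt = 0 with P > 0: 0.00343H* = 0.234, so H* = 68.2.
Substitute into dH/dt = 0: 0.393(1 - 68.2/251) = 0.0334P*.
The bracket is 0.728, giving P* = 0.286/0.0334 = 8.57.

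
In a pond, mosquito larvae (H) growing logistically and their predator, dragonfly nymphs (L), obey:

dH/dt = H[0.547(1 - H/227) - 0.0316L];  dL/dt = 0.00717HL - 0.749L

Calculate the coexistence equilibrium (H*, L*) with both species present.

From dL/dt = 0 with L > 0: 0.00717H* = 0.749, so H* = 104.
Substitute into dH/dt = 0: 0.547(1 - 104/227) = 0.0316L*.
The bracket is 0.54, giving L* = 0.295/0.0316 = 9.34.

H* ≈ 104, L* ≈ 9.34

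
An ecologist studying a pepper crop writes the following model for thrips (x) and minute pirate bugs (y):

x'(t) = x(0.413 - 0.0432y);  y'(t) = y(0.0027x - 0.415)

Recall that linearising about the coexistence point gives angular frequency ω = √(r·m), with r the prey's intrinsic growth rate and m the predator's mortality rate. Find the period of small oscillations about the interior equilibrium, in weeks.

Here r = 0.413 and m = 0.415, so r·m = 0.171.
ω = √0.171 = 0.414 per week, hence T = 2π/ω ≈ 15.2 weeks.

T ≈ 15.2 weeks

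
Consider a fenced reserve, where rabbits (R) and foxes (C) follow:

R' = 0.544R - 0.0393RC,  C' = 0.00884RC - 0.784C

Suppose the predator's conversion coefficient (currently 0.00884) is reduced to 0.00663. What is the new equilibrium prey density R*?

R* ≈ 118

At the interior fixed point, setting dC/dt = 0 with C > 0 fixes R* = (predator death rate)/(RC coefficient) — independent of the other coefficients.
With the change, R* = 0.784/0.00663 = 118; it rises from 88.7.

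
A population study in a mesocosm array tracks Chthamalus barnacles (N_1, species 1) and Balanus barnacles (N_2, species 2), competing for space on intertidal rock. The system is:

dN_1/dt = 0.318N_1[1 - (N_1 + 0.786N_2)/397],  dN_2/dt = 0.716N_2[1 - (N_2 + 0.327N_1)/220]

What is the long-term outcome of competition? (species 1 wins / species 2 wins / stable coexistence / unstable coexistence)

stable coexistence

Compare the nullcline intercepts: K1/α12 = 397/0.786 = 505 > K2 = 220; K2/α21 = 220/0.327 = 673 > K1 = 397.
Since both inequalities hold, each species can invade when rare, so the interior equilibrium is stable.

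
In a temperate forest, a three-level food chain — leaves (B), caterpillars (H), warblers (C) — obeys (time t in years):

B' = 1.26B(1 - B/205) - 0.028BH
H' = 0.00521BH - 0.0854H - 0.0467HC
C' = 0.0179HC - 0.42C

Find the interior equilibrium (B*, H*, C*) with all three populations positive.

B* ≈ 98.1, H* ≈ 23.5, C* ≈ 9.12

From dC/dt = 0: 0.0179H* = 0.42, so H* = 23.5.
From dB/dt = 0: 1.26(1 - B*/205) = 0.028·23.5, giving B* = 205·(1 - 0.521) = 98.1.
From dH/dt = 0: 0.00521·98.1 - 0.0854 = 0.0467C*, so C* = 0.426/0.0467 = 9.12.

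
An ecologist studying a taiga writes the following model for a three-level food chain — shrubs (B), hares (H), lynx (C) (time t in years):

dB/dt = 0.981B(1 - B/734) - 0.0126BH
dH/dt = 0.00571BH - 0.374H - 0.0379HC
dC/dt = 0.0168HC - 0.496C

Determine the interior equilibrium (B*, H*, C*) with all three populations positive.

From dC/dt = 0: 0.0168H* = 0.496, so H* = 29.5.
From dB/dt = 0: 0.981(1 - B*/734) = 0.0126·29.5, giving B* = 734·(1 - 0.379) = 456.
From dH/dt = 0: 0.00571·456 - 0.374 = 0.0379C*, so C* = 2.23/0.0379 = 58.8.

B* ≈ 456, H* ≈ 29.5, C* ≈ 58.8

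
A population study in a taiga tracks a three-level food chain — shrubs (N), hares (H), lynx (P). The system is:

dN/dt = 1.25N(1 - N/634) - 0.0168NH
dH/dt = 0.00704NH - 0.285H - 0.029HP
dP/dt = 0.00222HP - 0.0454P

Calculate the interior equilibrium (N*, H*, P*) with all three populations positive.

From dP/dt = 0: 0.00222H* = 0.0454, so H* = 20.5.
From dN/dt = 0: 1.25(1 - N*/634) = 0.0168·20.5, giving N* = 634·(1 - 0.275) = 460.
From dH/dt = 0: 0.00704·460 - 0.285 = 0.029P*, so P* = 2.95/0.029 = 102.

N* ≈ 460, H* ≈ 20.5, P* ≈ 102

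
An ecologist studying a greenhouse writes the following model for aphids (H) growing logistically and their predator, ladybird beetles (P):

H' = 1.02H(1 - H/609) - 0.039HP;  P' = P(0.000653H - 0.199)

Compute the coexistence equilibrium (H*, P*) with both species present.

From dP/dt = 0 with P > 0: 0.000653H* = 0.199, so H* = 305.
Substitute into dH/dt = 0: 1.02(1 - 305/609) = 0.039P*.
The bracket is 0.5, giving P* = 0.51/0.039 = 13.1.

H* ≈ 305, P* ≈ 13.1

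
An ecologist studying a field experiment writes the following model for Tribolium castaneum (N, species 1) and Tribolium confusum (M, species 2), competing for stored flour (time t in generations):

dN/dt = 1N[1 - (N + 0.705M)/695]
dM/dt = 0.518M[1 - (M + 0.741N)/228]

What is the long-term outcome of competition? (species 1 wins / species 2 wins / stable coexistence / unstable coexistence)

species 1 excludes species 2

Compare the nullcline intercepts: K1/α12 = 695/0.705 = 986 > K2 = 228; K2/α21 = 228/0.741 = 308 < K1 = 695.
Since the inequalities point opposite ways, species 1 can invade but species 2 cannot.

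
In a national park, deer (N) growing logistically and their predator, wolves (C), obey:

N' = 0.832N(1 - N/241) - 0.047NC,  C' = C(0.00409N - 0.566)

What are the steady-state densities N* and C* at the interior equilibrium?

N* ≈ 138, C* ≈ 7.54

From dC/dt = 0 with C > 0: 0.00409N* = 0.566, so N* = 138.
Substitute into dN/dt = 0: 0.832(1 - 138/241) = 0.047C*.
The bracket is 0.426, giving C* = 0.354/0.047 = 7.54.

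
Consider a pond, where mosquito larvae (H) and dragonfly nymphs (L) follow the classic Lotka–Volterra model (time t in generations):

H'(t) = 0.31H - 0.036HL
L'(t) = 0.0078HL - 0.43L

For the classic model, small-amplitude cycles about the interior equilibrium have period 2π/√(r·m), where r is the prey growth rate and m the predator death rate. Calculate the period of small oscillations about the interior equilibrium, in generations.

T ≈ 17.2 generations

Here r = 0.31 and m = 0.43, so r·m = 0.133.
ω = √0.133 = 0.365 per generation, hence T = 2π/ω ≈ 17.2 generations.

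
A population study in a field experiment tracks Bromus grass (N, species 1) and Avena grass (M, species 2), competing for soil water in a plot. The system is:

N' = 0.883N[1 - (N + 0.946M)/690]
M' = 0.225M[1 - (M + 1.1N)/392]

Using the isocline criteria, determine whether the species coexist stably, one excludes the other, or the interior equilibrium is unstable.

Compare the nullcline intercepts: K1/α12 = 690/0.946 = 729 > K2 = 392; K2/α21 = 392/1.1 = 356 < K1 = 690.
Since the inequalities point opposite ways, species 1 can invade but species 2 cannot.

species 1 excludes species 2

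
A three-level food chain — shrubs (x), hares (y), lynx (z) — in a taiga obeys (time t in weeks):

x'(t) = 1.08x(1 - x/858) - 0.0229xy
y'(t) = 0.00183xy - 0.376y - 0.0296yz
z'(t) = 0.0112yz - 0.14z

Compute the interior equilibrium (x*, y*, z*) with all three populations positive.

x* ≈ 631, y* ≈ 12.5, z* ≈ 26.3

From dz/dt = 0: 0.0112y* = 0.14, so y* = 12.5.
From dx/dt = 0: 1.08(1 - x*/858) = 0.0229·12.5, giving x* = 858·(1 - 0.265) = 631.
From dy/dt = 0: 0.00183·631 - 0.376 = 0.0296z*, so z* = 0.778/0.0296 = 26.3.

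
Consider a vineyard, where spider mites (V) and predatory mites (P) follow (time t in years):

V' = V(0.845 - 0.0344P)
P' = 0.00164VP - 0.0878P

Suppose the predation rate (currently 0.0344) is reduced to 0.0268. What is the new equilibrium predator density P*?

P* ≈ 31.5

At the interior fixed point, setting dV/dt = 0 with V > 0 fixes P* = (prey growth rate)/(VP coefficient) — independent of the other coefficients.
With the change, P* = 0.845/0.0268 = 31.5; it rises from 24.6.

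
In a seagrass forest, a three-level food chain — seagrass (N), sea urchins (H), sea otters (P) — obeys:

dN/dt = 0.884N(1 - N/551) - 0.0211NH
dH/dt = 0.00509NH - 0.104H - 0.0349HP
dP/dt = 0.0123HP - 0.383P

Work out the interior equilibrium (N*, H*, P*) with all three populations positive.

N* ≈ 141, H* ≈ 31.1, P* ≈ 17.7

From dP/dt = 0: 0.0123H* = 0.383, so H* = 31.1.
From dN/dt = 0: 0.884(1 - N*/551) = 0.0211·31.1, giving N* = 551·(1 - 0.743) = 141.
From dH/dt = 0: 0.00509·141 - 0.104 = 0.0349P*, so P* = 0.616/0.0349 = 17.7.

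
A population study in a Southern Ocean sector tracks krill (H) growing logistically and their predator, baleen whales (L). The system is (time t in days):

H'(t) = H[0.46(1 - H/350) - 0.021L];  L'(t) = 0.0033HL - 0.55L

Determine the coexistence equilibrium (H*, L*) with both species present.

From dL/dt = 0 with L > 0: 0.0033H* = 0.55, so H* = 167.
Substitute into dH/dt = 0: 0.46(1 - 167/350) = 0.021L*.
The bracket is 0.524, giving L* = 0.241/0.021 = 11.5.

H* ≈ 167, L* ≈ 11.5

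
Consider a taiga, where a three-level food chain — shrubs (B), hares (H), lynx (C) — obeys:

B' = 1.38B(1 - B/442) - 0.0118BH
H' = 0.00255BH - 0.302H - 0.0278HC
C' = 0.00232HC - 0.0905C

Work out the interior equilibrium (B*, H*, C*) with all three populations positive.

From dC/dt = 0: 0.00232H* = 0.0905, so H* = 39.
From dB/dt = 0: 1.38(1 - B*/442) = 0.0118·39, giving B* = 442·(1 - 0.334) = 295.
From dH/dt = 0: 0.00255·295 - 0.302 = 0.0278C*, so C* = 0.449/0.0278 = 16.2.

B* ≈ 295, H* ≈ 39, C* ≈ 16.2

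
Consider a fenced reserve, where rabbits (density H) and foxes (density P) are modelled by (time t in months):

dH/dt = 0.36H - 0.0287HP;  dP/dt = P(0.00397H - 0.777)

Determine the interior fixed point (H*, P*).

Set dP/dt = 0 with P > 0: 0.00397H - 0.777 = 0, so H* = 0.777/0.00397 = 196.
Set dH/dt = 0 with H > 0: 0.36 - 0.0287P = 0, so P* = 0.36/0.0287 = 12.5.

H* ≈ 196, P* ≈ 12.5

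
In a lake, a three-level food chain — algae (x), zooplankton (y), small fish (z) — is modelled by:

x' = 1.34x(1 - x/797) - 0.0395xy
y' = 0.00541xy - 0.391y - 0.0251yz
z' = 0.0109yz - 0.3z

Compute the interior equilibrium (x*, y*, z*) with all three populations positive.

x* ≈ 150, y* ≈ 27.5, z* ≈ 16.8

From dz/dt = 0: 0.0109y* = 0.3, so y* = 27.5.
From dx/dt = 0: 1.34(1 - x*/797) = 0.0395·27.5, giving x* = 797·(1 - 0.811) = 150.
From dy/dt = 0: 0.00541·150 - 0.391 = 0.0251z*, so z* = 0.423/0.0251 = 16.8.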